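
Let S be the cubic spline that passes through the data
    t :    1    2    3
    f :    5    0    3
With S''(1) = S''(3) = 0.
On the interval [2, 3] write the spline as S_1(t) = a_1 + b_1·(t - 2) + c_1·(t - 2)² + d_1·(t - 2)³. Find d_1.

Write M_i for S''(x_i). With h_i = 1, 1 and divided differences Δ_i = -5, 3, the continuity of S' gives the tridiagonal system
  1·M_0 + 4·M_1 + 1·M_2 = 6(Δ_1 - Δ_0) = 48
Natural end conditions: M_0 = M_2 = 0.
Hence M_0 = 0, M_1 = 12, M_2 = 0.
On [2, 3], with S_1(t) = a_1 + b_1·(t - 2) + c_1·(t - 2)² + d_1·(t - 2)³: c_1 = M_1/2 = 6, d_1 = (M_2 - M_1)/(6h_1) = -2, b_1 = Δ_1 - h_1(2M_1 + M_2)/6 = -1.

-2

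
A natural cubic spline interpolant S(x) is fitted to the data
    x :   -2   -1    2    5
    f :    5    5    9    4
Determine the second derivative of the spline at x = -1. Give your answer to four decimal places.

Write M_i for S''(x_i). With h_i = 1, 3, 3 and divided differences Δ_i = 0, 4/3, -5/3, the continuity of S' gives the tridiagonal system
  1·M_0 + 8·M_1 + 3·M_2 = 6(Δ_1 - Δ_0) = 8
  3·M_1 + 12·M_2 + 3·M_3 = 6(Δ_2 - Δ_1) = -18
Natural end conditions: M_0 = M_3 = 0.
Hence M_0 = 0, M_1 = 50/29, M_2 = -56/29, M_3 = 0.

1.7241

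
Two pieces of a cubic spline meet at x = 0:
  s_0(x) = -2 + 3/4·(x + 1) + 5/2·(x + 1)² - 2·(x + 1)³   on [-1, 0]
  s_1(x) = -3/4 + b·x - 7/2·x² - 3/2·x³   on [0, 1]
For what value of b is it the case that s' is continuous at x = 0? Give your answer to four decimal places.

-0.2500

s_0'(x) = 3/4 + 5·(x + 1) - 6·(x + 1)², so s_0'(0) = -1/4. On the right, s_1'(0) = b, so b = -1/4.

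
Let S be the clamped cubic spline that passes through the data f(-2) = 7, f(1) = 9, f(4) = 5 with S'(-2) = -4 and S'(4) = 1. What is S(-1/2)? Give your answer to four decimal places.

6.4063

With M_i denoting the second derivative at x_i, h_i = 3, 3, and Δ_i = (y_(i+1) − y_i)/h_i = 2/3, -4/3:
  3·M_0 + 12·M_1 + 3·M_2 = 6(Δ_1 - Δ_0) = -12
Clamped end conditions give two more equations: 2h_0·M_0 + h_0·M_1 = 6(Δ_0 - S'(-2)) = 28 and h_1·M_1 + 2h_1·M_2 = 6(S'(4) - Δ_1) = 14.
Solving the tridiagonal system: M_0 = 13/2, M_1 = -11/3, M_2 = 25/6.
On [-2, 1], S(t) = 7 - 4·(t + 2) + 13/4·(t + 2)² - 61/108·(t + 2)³.
With (t + 2) = 3/2: S(-1/2) = 205/32.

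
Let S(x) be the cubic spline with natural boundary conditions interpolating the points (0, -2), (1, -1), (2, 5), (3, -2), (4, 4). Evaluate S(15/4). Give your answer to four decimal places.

1.4453

Put m_i = S'' at the i-th knot. Here h = (1, 1, 1, 1) and Δ = (1, 6, -7, 6), so the interior equations h_(i-1)·m_(i-1) + 2(h_(i-1)+h_i)·m_i + h_i·m_(i+1) = 6(Δ_i − Δ_(i-1)) read
  1·m_0 + 4·m_1 + 1·m_2 = 6(Δ_1 - Δ_0) = 30
  1·m_1 + 4·m_2 + 1·m_3 = 6(Δ_2 - Δ_1) = -78
  1·m_2 + 4·m_3 + 1·m_4 = 6(Δ_3 - Δ_2) = 78
Natural end conditions: m_0 = m_4 = 0.
Forward elimination and back-substitution give m_0 = 0, m_1 = 15, m_2 = -30, m_3 = 27, m_4 = 0.
On [3, 4], S(x) = -2 - 3·(x - 3) + 27/2·(x - 3)² - 9/2·(x - 3)³.
With (x - 3) = 3/4: S(15/4) = 185/128.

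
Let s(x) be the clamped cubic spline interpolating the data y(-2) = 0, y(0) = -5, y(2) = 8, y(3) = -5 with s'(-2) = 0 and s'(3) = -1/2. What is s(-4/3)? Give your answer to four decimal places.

Write M_i for s''(x_i). With h_i = 2, 2, 1 and divided differences Δ_i = -5/2, 13/2, -13, the continuity of s' gives the tridiagonal system
  2·M_0 + 8·M_1 + 2·M_2 = 6(Δ_1 - Δ_0) = 54
  2·M_1 + 6·M_2 + 1·M_3 = 6(Δ_2 - Δ_1) = -117
Clamped end conditions give two more equations: 2h_0·M_0 + h_0·M_1 = 6(Δ_0 - s'(-2)) = -15 and h_2·M_2 + 2h_2·M_3 = 6(s'(3) - Δ_2) = 75.
Solving the tridiagonal system: M_0 = -302/23, M_1 = 863/46, M_2 = -803/23, M_3 = 1264/23.
On [-2, 0], s(x) = 0 + 0·(x + 2) - 151/23·(x + 2)² + 489/184·(x + 2)³.
With (x + 2) = 2/3: s(-4/3) = -49/23.

-2.1304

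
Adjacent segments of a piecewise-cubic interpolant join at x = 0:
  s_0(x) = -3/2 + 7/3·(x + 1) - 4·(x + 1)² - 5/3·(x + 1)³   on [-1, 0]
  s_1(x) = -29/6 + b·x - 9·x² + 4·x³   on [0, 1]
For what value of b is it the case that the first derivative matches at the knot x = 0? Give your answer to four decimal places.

-10.6667

s_0'(x) = 7/3 - 8·(x + 1) - 5·(x + 1)², so s_0'(0) = -32/3. On the right, s_1'(0) = b, so b = -32/3.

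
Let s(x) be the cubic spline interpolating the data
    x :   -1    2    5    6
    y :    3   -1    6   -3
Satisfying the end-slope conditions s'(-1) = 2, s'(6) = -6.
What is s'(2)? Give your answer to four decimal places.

2.0645

Write M_i for s''(x_i). With h_i = 3, 3, 1 and divided differences Δ_i = -4/3, 7/3, -9, the continuity of s' gives the tridiagonal system
  3·M_0 + 12·M_1 + 3·M_2 = 6(Δ_1 - Δ_0) = 22
  3·M_1 + 8·M_2 + 1·M_3 = 6(Δ_2 - Δ_1) = -68
Clamped end conditions give two more equations: 2h_0·M_0 + h_0·M_1 = 6(Δ_0 - s'(-1)) = -20 and h_2·M_2 + 2h_2·M_3 = 6(s'(6) - Δ_2) = 18.
Forward elimination and back-substitution give M_0 = -208/31, M_1 = 628/93, M_2 = -402/31, M_3 = 480/31.
On [2, 5], s'(x) = b_1 + 2c_1·(x - 2) + 3d_1·(x - 2)² with b_1 = Δ_1 - h_1(2M_1 + M_2)/6 = 64/31, c_1 = M_1/2 = 314/93, d_1 = (M_2 - M_1)/(6h_1) = -917/837. So s'(2) = 64/31.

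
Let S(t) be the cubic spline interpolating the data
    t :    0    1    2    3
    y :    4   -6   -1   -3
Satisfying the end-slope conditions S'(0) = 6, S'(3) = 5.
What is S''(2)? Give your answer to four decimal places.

With M_i denoting the second derivative at x_i, h_i = 1, 1, 1, and Δ_i = (y_(i+1) − y_i)/h_i = -10, 5, -2:
  1·M_0 + 4·M_1 + 1·M_2 = 6(Δ_1 - Δ_0) = 90
  1·M_1 + 4·M_2 + 1·M_3 = 6(Δ_2 - Δ_1) = -42
Clamped end conditions give two more equations: 2h_0·M_0 + h_0·M_1 = 6(Δ_0 - S'(0)) = -96 and h_2·M_2 + 2h_2·M_3 = 6(S'(3) - Δ_2) = 42.
Hence M_0 = -1084/15, M_1 = 728/15, M_2 = -478/15, M_3 = 554/15.

-31.8667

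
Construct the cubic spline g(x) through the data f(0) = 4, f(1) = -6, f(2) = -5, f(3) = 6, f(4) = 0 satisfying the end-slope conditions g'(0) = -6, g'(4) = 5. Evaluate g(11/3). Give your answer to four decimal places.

0.7950

With m_i denoting the second derivative at x_i, h_i = 1, 1, 1, 1, and Δ_i = (y_(i+1) − y_i)/h_i = -10, 1, 11, -6:
  1·m_0 + 4·m_1 + 1·m_2 = 6(Δ_1 - Δ_0) = 66
  1·m_1 + 4·m_2 + 1·m_3 = 6(Δ_2 - Δ_1) = 60
  1·m_2 + 4·m_3 + 1·m_4 = 6(Δ_3 - Δ_2) = -102
Clamped end conditions give two more equations: 2h_0·m_0 + h_0·m_1 = 6(Δ_0 - g'(0)) = -24 and h_3·m_3 + 2h_3·m_4 = 6(g'(4) - Δ_3) = 66.
Solving the tridiagonal system: m_0 = -559/28, m_1 = 223/14, m_2 = 89/4, m_3 = -629/14, m_4 = 1553/28.
On [3, 4], g(x) = 6 - 15/56·(x - 3) - 629/28·(x - 3)² + 937/56·(x - 3)³.
With (x - 3) = 2/3: g(11/3) = 601/756.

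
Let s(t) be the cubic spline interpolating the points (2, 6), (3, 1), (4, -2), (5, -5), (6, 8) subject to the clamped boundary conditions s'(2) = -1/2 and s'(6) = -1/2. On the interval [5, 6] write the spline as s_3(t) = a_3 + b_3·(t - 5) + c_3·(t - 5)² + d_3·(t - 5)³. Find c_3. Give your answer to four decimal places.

21.4286

With m_i denoting the second derivative at x_i, h_i = 1, 1, 1, 1, and Δ_i = (y_(i+1) − y_i)/h_i = -5, -3, -3, 13:
  1·m_0 + 4·m_1 + 1·m_2 = 6(Δ_1 - Δ_0) = 12
  1·m_1 + 4·m_2 + 1·m_3 = 6(Δ_2 - Δ_1) = 0
  1·m_2 + 4·m_3 + 1·m_4 = 6(Δ_3 - Δ_2) = 96
Clamped end conditions give two more equations: 2h_0·m_0 + h_0·m_1 = 6(Δ_0 - s'(2)) = -27 and h_3·m_3 + 2h_3·m_4 = 6(s'(6) - Δ_3) = -81.
Hence m_0 = -267/14, m_1 = 78/7, m_2 = -27/2, m_3 = 300/7, m_4 = -867/14.
On [5, 6], with s_3(t) = a_3 + b_3·(t - 5) + c_3·(t - 5)² + d_3·(t - 5)³: c_3 = m_3/2 = 150/7, d_3 = (m_4 - m_3)/(6h_3) = -489/28, b_3 = Δ_3 - h_3(2m_3 + m_4)/6 = 253/28.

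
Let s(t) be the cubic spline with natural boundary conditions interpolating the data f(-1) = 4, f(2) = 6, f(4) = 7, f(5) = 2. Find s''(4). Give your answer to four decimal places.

Let M_i = s''(x_i). Step sizes h_i = 3, 2, 1; slopes of the chords Δ_i = (y_(i+1) - y_i)/h_i = 2/3, 1/2, -5.
  3·M_0 + 10·M_1 + 2·M_2 = 6(Δ_1 - Δ_0) = -1
  2·M_1 + 6·M_2 + 1·M_3 = 6(Δ_2 - Δ_1) = -33
Natural end conditions: M_0 = M_3 = 0.
Hence M_0 = 0, M_1 = 15/14, M_2 = -41/7, M_3 = 0.

-5.8571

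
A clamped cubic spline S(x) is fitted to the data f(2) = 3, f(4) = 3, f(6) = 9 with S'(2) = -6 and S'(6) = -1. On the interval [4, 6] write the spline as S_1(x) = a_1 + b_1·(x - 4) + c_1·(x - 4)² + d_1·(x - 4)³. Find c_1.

Let m_i = S''(x_i). Step sizes h_i = 2, 2; slopes of the chords Δ_i = (y_(i+1) - y_i)/h_i = 0, 3.
  2·m_0 + 8·m_1 + 2·m_2 = 6(Δ_1 - Δ_0) = 18
Clamped end conditions give two more equations: 2h_0·m_0 + h_0·m_1 = 6(Δ_0 - S'(2)) = 36 and h_1·m_1 + 2h_1·m_2 = 6(S'(6) - Δ_1) = -24.
Forward elimination and back-substitution give m_0 = 8, m_1 = 2, m_2 = -7.
On [4, 6], with S_1(x) = a_1 + b_1·(x - 4) + c_1·(x - 4)² + d_1·(x - 4)³: c_1 = m_1/2 = 1, d_1 = (m_2 - m_1)/(6h_1) = -3/4, b_1 = Δ_1 - h_1(2m_1 + m_2)/6 = 4.

1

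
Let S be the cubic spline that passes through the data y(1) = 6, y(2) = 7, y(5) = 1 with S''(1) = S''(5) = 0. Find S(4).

Put σ_i = S'' at the i-th knot. Here h = (1, 3) and Δ = (1, -2), so the interior equations h_(i-1)·σ_(i-1) + 2(h_(i-1)+h_i)·σ_i + h_i·σ_(i+1) = 6(Δ_i − Δ_(i-1)) read
  1·σ_0 + 8·σ_1 + 3·σ_2 = 6(Δ_1 - Δ_0) = -18
Natural end conditions: σ_0 = σ_2 = 0.
Solving the tridiagonal system: σ_0 = 0, σ_1 = -9/4, σ_2 = 0.
On [2, 5], S(t) = 7 + 1/4·(t - 2) - 9/8·(t - 2)² + 1/8·(t - 2)³.
With (t - 2) = 2: S(4) = 4.

4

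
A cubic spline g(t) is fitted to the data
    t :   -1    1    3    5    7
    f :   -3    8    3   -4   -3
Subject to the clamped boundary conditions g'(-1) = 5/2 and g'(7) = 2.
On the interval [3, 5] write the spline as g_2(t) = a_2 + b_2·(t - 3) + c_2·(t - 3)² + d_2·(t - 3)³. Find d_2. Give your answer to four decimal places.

Put σ_i = g'' at the i-th knot. Here h = (2, 2, 2, 2) and Δ = (11/2, -5/2, -7/2, 1/2), so the interior equations h_(i-1)·σ_(i-1) + 2(h_(i-1)+h_i)·σ_i + h_i·σ_(i+1) = 6(Δ_i − Δ_(i-1)) read
  2·σ_0 + 8·σ_1 + 2·σ_2 = 6(Δ_1 - Δ_0) = -48
  2·σ_1 + 8·σ_2 + 2·σ_3 = 6(Δ_2 - Δ_1) = -6
  2·σ_2 + 8·σ_3 + 2·σ_4 = 6(Δ_3 - Δ_2) = 24
Clamped end conditions give two more equations: 2h_0·σ_0 + h_0·σ_1 = 6(Δ_0 - g'(-1)) = 18 and h_3·σ_3 + 2h_3·σ_4 = 6(g'(7) - Δ_3) = 9.
Solving: σ_0 = 971/112, σ_1 = -467/56, σ_2 = 11/16, σ_3 = 145/56, σ_4 = 107/112.
On [3, 5], with g_2(t) = a_2 + b_2·(t - 3) + c_2·(t - 3)² + d_2·(t - 3)³: c_2 = σ_2/2 = 11/32, d_2 = (σ_3 - σ_2)/(6h_2) = 71/448, b_2 = Δ_2 - h_2(2σ_2 + σ_3)/6 = -135/28.

0.1585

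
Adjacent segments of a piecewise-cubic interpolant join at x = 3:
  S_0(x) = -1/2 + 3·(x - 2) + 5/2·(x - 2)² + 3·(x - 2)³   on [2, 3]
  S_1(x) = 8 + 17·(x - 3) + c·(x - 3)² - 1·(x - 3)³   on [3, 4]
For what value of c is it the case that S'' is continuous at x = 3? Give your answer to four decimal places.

S_0''(x) = 5 + 18·(x - 2), so S_0''(3) = 23. On the right, S_1''(3) = 2c, so c = 23/2.

11.5000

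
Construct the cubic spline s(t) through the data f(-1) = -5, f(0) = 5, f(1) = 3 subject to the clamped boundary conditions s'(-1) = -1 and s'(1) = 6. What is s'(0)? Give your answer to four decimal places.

4.7500

With M_i denoting the second derivative at x_i, h_i = 1, 1, and Δ_i = (y_(i+1) − y_i)/h_i = 10, -2:
  1·M_0 + 4·M_1 + 1·M_2 = 6(Δ_1 - Δ_0) = -72
Clamped end conditions give two more equations: 2h_0·M_0 + h_0·M_1 = 6(Δ_0 - s'(-1)) = 66 and h_1·M_1 + 2h_1·M_2 = 6(s'(1) - Δ_1) = 48.
Forward elimination and back-substitution give M_0 = 109/2, M_1 = -43, M_2 = 91/2.
On [0, 1], s'(t) = b_1 + 2c_1·t + 3d_1·t² with b_1 = Δ_1 - h_1(2M_1 + M_2)/6 = 19/4, c_1 = M_1/2 = -43/2, d_1 = (M_2 - M_1)/(6h_1) = 59/4. So s'(0) = 19/4.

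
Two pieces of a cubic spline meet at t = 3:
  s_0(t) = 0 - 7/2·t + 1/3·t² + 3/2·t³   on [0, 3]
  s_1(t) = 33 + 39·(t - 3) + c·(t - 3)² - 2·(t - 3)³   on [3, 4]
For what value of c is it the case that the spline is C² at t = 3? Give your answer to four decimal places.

13.8333

s_0''(t) = 2/3 + 9·t, so s_0''(3) = 83/3. On the right, s_1''(3) = 2c, so c = 83/6.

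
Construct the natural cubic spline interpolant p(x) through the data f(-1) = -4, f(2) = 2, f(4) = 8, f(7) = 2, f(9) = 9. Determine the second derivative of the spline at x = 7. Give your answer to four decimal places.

With M_i denoting the second derivative at x_i, h_i = 3, 2, 3, 2, and Δ_i = (y_(i+1) − y_i)/h_i = 2, 3, -2, 7/2:
  3·M_0 + 10·M_1 + 2·M_2 = 6(Δ_1 - Δ_0) = 6
  2·M_1 + 10·M_2 + 3·M_3 = 6(Δ_2 - Δ_1) = -30
  3·M_2 + 10·M_3 + 2·M_4 = 6(Δ_3 - Δ_2) = 33
Natural end conditions: M_0 = M_4 = 0.
Hence M_0 = 0, M_1 = 224/145, M_2 = -137/29, M_3 = 684/145, M_4 = 0.

4.7172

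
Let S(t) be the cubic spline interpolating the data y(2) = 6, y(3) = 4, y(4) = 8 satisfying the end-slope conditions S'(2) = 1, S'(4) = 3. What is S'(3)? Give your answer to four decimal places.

0.5000

With M_i denoting the second derivative at x_i, h_i = 1, 1, and Δ_i = (y_(i+1) − y_i)/h_i = -2, 4:
  1·M_0 + 4·M_1 + 1·M_2 = 6(Δ_1 - Δ_0) = 36
Clamped end conditions give two more equations: 2h_0·M_0 + h_0·M_1 = 6(Δ_0 - S'(2)) = -18 and h_1·M_1 + 2h_1·M_2 = 6(S'(4) - Δ_1) = -6.
Solving the tridiagonal system: M_0 = -17, M_1 = 16, M_2 = -11.
On [3, 4], S'(t) = b_1 + 2c_1·(t - 3) + 3d_1·(t - 3)² with b_1 = Δ_1 - h_1(2M_1 + M_2)/6 = 1/2, c_1 = M_1/2 = 8, d_1 = (M_2 - M_1)/(6h_1) = -9/2. So S'(3) = 1/2.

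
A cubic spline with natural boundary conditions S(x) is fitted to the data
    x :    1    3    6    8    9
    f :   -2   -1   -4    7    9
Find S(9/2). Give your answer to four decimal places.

-4.2675

With m_i denoting the second derivative at x_i, h_i = 2, 3, 2, 1, and Δ_i = (y_(i+1) − y_i)/h_i = 1/2, -1, 11/2, 2:
  2·m_0 + 10·m_1 + 3·m_2 = 6(Δ_1 - Δ_0) = -9
  3·m_1 + 10·m_2 + 2·m_3 = 6(Δ_2 - Δ_1) = 39
  2·m_2 + 6·m_3 + 1·m_4 = 6(Δ_3 - Δ_2) = -21
Natural end conditions: m_0 = m_4 = 0.
Hence m_0 = 0, m_1 = -666/253, m_2 = 1461/253, m_3 = -2745/506, m_4 = 0.
On [3, 6], S(x) = -1 - 635/506·(x - 3) - 333/253·(x - 3)² + 709/1518·(x - 3)³.
With (x - 3) = 3/2: S(9/2) = -17275/4048.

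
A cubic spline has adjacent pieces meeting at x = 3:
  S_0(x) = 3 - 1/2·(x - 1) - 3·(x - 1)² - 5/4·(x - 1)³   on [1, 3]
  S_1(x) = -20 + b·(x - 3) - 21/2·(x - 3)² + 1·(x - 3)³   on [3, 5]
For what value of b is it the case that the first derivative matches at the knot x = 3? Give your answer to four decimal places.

S_0'(x) = -1/2 - 6·(x - 1) - 15/4·(x - 1)², so S_0'(3) = -55/2. On the right, S_1'(3) = b, so b = -55/2.

-27.5000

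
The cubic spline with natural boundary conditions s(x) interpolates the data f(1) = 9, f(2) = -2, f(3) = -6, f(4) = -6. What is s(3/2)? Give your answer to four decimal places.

Put σ_i = s'' at the i-th knot. Here h = (1, 1, 1) and Δ = (-11, -4, 0), so the interior equations h_(i-1)·σ_(i-1) + 2(h_(i-1)+h_i)·σ_i + h_i·σ_(i+1) = 6(Δ_i − Δ_(i-1)) read
  1·σ_0 + 4·σ_1 + 1·σ_2 = 6(Δ_1 - Δ_0) = 42
  1·σ_1 + 4·σ_2 + 1·σ_3 = 6(Δ_2 - Δ_1) = 24
Natural end conditions: σ_0 = σ_3 = 0.
Hence σ_0 = 0, σ_1 = 48/5, σ_2 = 18/5, σ_3 = 0.
On [1, 2], s(x) = 9 - 63/5·(x - 1) + 0·(x - 1)² + 8/5·(x - 1)³.
With (x - 1) = 1/2: s(3/2) = 29/10.

2.9000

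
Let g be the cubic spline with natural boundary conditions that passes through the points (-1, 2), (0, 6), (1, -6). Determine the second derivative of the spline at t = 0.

-24

Let m_i = g''(x_i). Step sizes h_i = 1, 1; slopes of the chords Δ_i = (y_(i+1) - y_i)/h_i = 4, -12.
  1·m_0 + 4·m_1 + 1·m_2 = 6(Δ_1 - Δ_0) = -96
Natural end conditions: m_0 = m_2 = 0.
Solving: m_0 = 0, m_1 = -24, m_2 = 0.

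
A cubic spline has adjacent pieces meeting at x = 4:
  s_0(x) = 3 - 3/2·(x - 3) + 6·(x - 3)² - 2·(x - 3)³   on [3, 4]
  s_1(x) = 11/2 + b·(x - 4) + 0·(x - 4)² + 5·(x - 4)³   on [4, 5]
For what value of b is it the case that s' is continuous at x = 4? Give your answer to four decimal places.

s_0'(x) = -3/2 + 12·(x - 3) - 6·(x - 3)², so s_0'(4) = 9/2. On the right, s_1'(4) = b, so b = 9/2.

4.5000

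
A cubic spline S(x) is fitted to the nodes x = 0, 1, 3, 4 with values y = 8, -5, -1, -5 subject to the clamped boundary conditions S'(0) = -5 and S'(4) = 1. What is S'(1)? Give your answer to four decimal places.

With σ_i denoting the second derivative at x_i, h_i = 1, 2, 1, and Δ_i = (y_(i+1) − y_i)/h_i = -13, 2, -4:
  1·σ_0 + 6·σ_1 + 2·σ_2 = 6(Δ_1 - Δ_0) = 90
  2·σ_1 + 6·σ_2 + 1·σ_3 = 6(Δ_2 - Δ_1) = -36
Clamped end conditions give two more equations: 2h_0·σ_0 + h_0·σ_1 = 6(Δ_0 - S'(0)) = -48 and h_2·σ_2 + 2h_2·σ_3 = 6(S'(4) - Δ_2) = 30.
Forward elimination and back-substitution give σ_0 = -1326/35, σ_1 = 972/35, σ_2 = -678/35, σ_3 = 864/35.
On [1, 3], S'(x) = b_1 + 2c_1·(x - 1) + 3d_1·(x - 1)² with b_1 = Δ_1 - h_1(2σ_1 + σ_2)/6 = -352/35, c_1 = σ_1/2 = 486/35, d_1 = (σ_2 - σ_1)/(6h_1) = -55/14. So S'(1) = -352/35.

-10.0571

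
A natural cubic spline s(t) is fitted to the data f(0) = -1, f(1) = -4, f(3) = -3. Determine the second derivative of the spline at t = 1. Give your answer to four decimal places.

Put M_i = s'' at the i-th knot. Here h = (1, 2) and Δ = (-3, 1/2), so the interior equations h_(i-1)·M_(i-1) + 2(h_(i-1)+h_i)·M_i + h_i·M_(i+1) = 6(Δ_i − Δ_(i-1)) read
  1·M_0 + 6·M_1 + 2·M_2 = 6(Δ_1 - Δ_0) = 21
Natural end conditions: M_0 = M_2 = 0.
Solving: M_0 = 0, M_1 = 7/2, M_2 = 0.

3.5000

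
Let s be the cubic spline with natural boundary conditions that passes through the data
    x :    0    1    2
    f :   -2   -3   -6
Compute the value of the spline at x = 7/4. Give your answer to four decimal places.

-5.1328

Let M_i = s''(x_i). Step sizes h_i = 1, 1; slopes of the chords Δ_i = (y_(i+1) - y_i)/h_i = -1, -3.
  1·M_0 + 4·M_1 + 1·M_2 = 6(Δ_1 - Δ_0) = -12
Natural end conditions: M_0 = M_2 = 0.
Solving: M_0 = 0, M_1 = -3, M_2 = 0.
On [1, 2], s(x) = -3 - 2·(x - 1) - 3/2·(x - 1)² + 1/2·(x - 1)³.
With (x - 1) = 3/4: s(7/4) = -657/128.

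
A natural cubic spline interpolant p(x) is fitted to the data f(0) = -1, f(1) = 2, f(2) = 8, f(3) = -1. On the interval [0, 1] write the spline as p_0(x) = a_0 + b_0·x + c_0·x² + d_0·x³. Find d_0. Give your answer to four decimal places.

1.8000

Let M_i = p''(x_i). Step sizes h_i = 1, 1, 1; slopes of the chords Δ_i = (y_(i+1) - y_i)/h_i = 3, 6, -9.
  1·M_0 + 4·M_1 + 1·M_2 = 6(Δ_1 - Δ_0) = 18
  1·M_1 + 4·M_2 + 1·M_3 = 6(Δ_2 - Δ_1) = -90
Natural end conditions: M_0 = M_3 = 0.
Solving the tridiagonal system: M_0 = 0, M_1 = 54/5, M_2 = -126/5, M_3 = 0.
On [0, 1], with p_0(x) = a_0 + b_0·x + c_0·x² + d_0·x³: c_0 = M_0/2 = 0, d_0 = (M_1 - M_0)/(6h_0) = 9/5, b_0 = Δ_0 - h_0(2M_0 + M_1)/6 = 6/5.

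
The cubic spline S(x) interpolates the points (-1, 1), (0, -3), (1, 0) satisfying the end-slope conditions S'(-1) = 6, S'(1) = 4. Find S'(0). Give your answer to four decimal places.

-3.2500

Write σ_i for S''(x_i). With h_i = 1, 1 and divided differences Δ_i = -4, 3, the continuity of S' gives the tridiagonal system
  1·σ_0 + 4·σ_1 + 1·σ_2 = 6(Δ_1 - Δ_0) = 42
Clamped end conditions give two more equations: 2h_0·σ_0 + h_0·σ_1 = 6(Δ_0 - S'(-1)) = -60 and h_1·σ_1 + 2h_1·σ_2 = 6(S'(1) - Δ_1) = 6.
Solving the tridiagonal system: σ_0 = -83/2, σ_1 = 23, σ_2 = -17/2.
On [0, 1], S'(x) = b_1 + 2c_1·x + 3d_1·x² with b_1 = Δ_1 - h_1(2σ_1 + σ_2)/6 = -13/4, c_1 = σ_1/2 = 23/2, d_1 = (σ_2 - σ_1)/(6h_1) = -21/4. So S'(0) = -13/4.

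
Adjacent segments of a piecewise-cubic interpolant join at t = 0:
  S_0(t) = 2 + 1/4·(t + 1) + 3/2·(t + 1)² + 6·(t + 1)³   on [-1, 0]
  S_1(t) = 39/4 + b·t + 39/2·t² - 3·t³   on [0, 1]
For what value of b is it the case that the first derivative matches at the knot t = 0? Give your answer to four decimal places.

21.2500

S_0'(t) = 1/4 + 3·(t + 1) + 18·(t + 1)², so S_0'(0) = 85/4. On the right, S_1'(0) = b, so b = 85/4.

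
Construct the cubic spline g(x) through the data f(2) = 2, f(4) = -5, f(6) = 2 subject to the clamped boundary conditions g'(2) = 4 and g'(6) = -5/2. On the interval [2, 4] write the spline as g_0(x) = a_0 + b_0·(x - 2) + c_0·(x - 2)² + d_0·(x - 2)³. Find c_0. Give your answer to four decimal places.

-9.0625

Let M_i = g''(x_i). Step sizes h_i = 2, 2; slopes of the chords Δ_i = (y_(i+1) - y_i)/h_i = -7/2, 7/2.
  2·M_0 + 8·M_1 + 2·M_2 = 6(Δ_1 - Δ_0) = 42
Clamped end conditions give two more equations: 2h_0·M_0 + h_0·M_1 = 6(Δ_0 - g'(2)) = -45 and h_1·M_1 + 2h_1·M_2 = 6(g'(6) - Δ_1) = -36.
Forward elimination and back-substitution give M_0 = -145/8, M_1 = 55/4, M_2 = -127/8.
On [2, 4], with g_0(x) = a_0 + b_0·(x - 2) + c_0·(x - 2)² + d_0·(x - 2)³: c_0 = M_0/2 = -145/16, d_0 = (M_1 - M_0)/(6h_0) = 85/32, b_0 = Δ_0 - h_0(2M_0 + M_1)/6 = 4.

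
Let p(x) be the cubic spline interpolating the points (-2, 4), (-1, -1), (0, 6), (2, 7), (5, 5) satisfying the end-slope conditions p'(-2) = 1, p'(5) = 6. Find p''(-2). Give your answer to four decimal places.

Let m_i = p''(x_i). Step sizes h_i = 1, 1, 2, 3; slopes of the chords Δ_i = (y_(i+1) - y_i)/h_i = -5, 7, 1/2, -2/3.
  1·m_0 + 4·m_1 + 1·m_2 = 6(Δ_1 - Δ_0) = 72
  1·m_1 + 6·m_2 + 2·m_3 = 6(Δ_2 - Δ_1) = -39
  2·m_2 + 10·m_3 + 3·m_4 = 6(Δ_3 - Δ_2) = -7
Clamped end conditions give two more equations: 2h_0·m_0 + h_0·m_1 = 6(Δ_0 - p'(-2)) = -36 and h_3·m_3 + 2h_3·m_4 = 6(p'(5) - Δ_3) = 40.
Hence m_0 = -6749/208, m_1 = 3005/104, m_2 = -2315/208, m_3 = -29/52, m_4 = 2167/312.

-32.4471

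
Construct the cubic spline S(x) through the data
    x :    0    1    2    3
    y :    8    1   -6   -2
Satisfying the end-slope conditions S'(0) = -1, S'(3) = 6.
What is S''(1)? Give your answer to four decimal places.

With M_i denoting the second derivative at x_i, h_i = 1, 1, 1, and Δ_i = (y_(i+1) − y_i)/h_i = -7, -7, 4:
  1·M_0 + 4·M_1 + 1·M_2 = 6(Δ_1 - Δ_0) = 0
  1·M_1 + 4·M_2 + 1·M_3 = 6(Δ_2 - Δ_1) = 66
Clamped end conditions give two more equations: 2h_0·M_0 + h_0·M_1 = 6(Δ_0 - S'(0)) = -36 and h_2·M_2 + 2h_2·M_3 = 6(S'(3) - Δ_2) = 12.
Solving the tridiagonal system: M_0 = -272/15, M_1 = 4/15, M_2 = 256/15, M_3 = -38/15.

0.2667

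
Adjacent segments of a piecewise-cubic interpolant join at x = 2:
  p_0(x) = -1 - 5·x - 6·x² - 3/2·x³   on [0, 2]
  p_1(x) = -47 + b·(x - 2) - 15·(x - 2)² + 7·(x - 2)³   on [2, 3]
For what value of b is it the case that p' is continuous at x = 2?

p_0'(x) = -5 - 12·x - 9/2·x², so p_0'(2) = -47. On the right, p_1'(2) = b, so b = -47.

-47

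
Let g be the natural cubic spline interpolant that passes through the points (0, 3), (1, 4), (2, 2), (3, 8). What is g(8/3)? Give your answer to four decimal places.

Put M_i = g'' at the i-th knot. Here h = (1, 1, 1) and Δ = (1, -2, 6), so the interior equations h_(i-1)·M_(i-1) + 2(h_(i-1)+h_i)·M_i + h_i·M_(i+1) = 6(Δ_i − Δ_(i-1)) read
  1·M_0 + 4·M_1 + 1·M_2 = 6(Δ_1 - Δ_0) = -18
  1·M_1 + 4·M_2 + 1·M_3 = 6(Δ_2 - Δ_1) = 48
Natural end conditions: M_0 = M_3 = 0.
Forward elimination and back-substitution give M_0 = 0, M_1 = -8, M_2 = 14, M_3 = 0.
On [2, 3], g(t) = 2 + 4/3·(t - 2) + 7·(t - 2)² - 7/3·(t - 2)³.
With (t - 2) = 2/3: g(8/3) = 430/81.

5.3086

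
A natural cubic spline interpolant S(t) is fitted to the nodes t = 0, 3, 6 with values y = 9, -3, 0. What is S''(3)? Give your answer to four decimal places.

2.5000

Let M_i = S''(x_i). Step sizes h_i = 3, 3; slopes of the chords Δ_i = (y_(i+1) - y_i)/h_i = -4, 1.
  3·M_0 + 12·M_1 + 3·M_2 = 6(Δ_1 - Δ_0) = 30
Natural end conditions: M_0 = M_2 = 0.
Hence M_0 = 0, M_1 = 5/2, M_2 = 0.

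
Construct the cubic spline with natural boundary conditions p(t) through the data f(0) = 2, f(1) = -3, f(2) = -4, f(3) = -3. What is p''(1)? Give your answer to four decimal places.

Put M_i = p'' at the i-th knot. Here h = (1, 1, 1) and Δ = (-5, -1, 1), so the interior equations h_(i-1)·M_(i-1) + 2(h_(i-1)+h_i)·M_i + h_i·M_(i+1) = 6(Δ_i − Δ_(i-1)) read
  1·M_0 + 4·M_1 + 1·M_2 = 6(Δ_1 - Δ_0) = 24
  1·M_1 + 4·M_2 + 1·M_3 = 6(Δ_2 - Δ_1) = 12
Natural end conditions: M_0 = M_3 = 0.
Forward elimination and back-substitution give M_0 = 0, M_1 = 28/5, M_2 = 8/5, M_3 = 0.

5.6000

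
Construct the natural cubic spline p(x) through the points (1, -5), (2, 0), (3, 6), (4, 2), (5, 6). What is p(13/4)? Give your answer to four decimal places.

With m_i denoting the second derivative at x_i, h_i = 1, 1, 1, 1, and Δ_i = (y_(i+1) − y_i)/h_i = 5, 6, -4, 4:
  1·m_0 + 4·m_1 + 1·m_2 = 6(Δ_1 - Δ_0) = 6
  1·m_1 + 4·m_2 + 1·m_3 = 6(Δ_2 - Δ_1) = -60
  1·m_2 + 4·m_3 + 1·m_4 = 6(Δ_3 - Δ_2) = 48
Natural end conditions: m_0 = m_4 = 0.
Solving the tridiagonal system: m_0 = 0, m_1 = 27/4, m_2 = -21, m_3 = 69/4, m_4 = 0.
On [3, 4], p(x) = 6 + 1/8·(x - 3) - 21/2·(x - 3)² + 51/8·(x - 3)³.
With (x - 3) = 1/4: p(13/4) = 2803/512.

5.4746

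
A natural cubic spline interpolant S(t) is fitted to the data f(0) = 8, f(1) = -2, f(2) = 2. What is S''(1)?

21

Put σ_i = S'' at the i-th knot. Here h = (1, 1) and Δ = (-10, 4), so the interior equations h_(i-1)·σ_(i-1) + 2(h_(i-1)+h_i)·σ_i + h_i·σ_(i+1) = 6(Δ_i − Δ_(i-1)) read
  1·σ_0 + 4·σ_1 + 1·σ_2 = 6(Δ_1 - Δ_0) = 84
Natural end conditions: σ_0 = σ_2 = 0.
Solving the tridiagonal system: σ_0 = 0, σ_1 = 21, σ_2 = 0.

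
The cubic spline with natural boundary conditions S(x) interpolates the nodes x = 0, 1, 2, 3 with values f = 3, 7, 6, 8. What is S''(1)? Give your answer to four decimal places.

-9.2000

Put m_i = S'' at the i-th knot. Here h = (1, 1, 1) and Δ = (4, -1, 2), so the interior equations h_(i-1)·m_(i-1) + 2(h_(i-1)+h_i)·m_i + h_i·m_(i+1) = 6(Δ_i − Δ_(i-1)) read
  1·m_0 + 4·m_1 + 1·m_2 = 6(Δ_1 - Δ_0) = -30
  1·m_1 + 4·m_2 + 1·m_3 = 6(Δ_2 - Δ_1) = 18
Natural end conditions: m_0 = m_3 = 0.
Hence m_0 = 0, m_1 = -46/5, m_2 = 34/5, m_3 = 0.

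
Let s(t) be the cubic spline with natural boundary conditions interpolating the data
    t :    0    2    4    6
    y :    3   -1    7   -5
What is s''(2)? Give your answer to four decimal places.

Put σ_i = s'' at the i-th knot. Here h = (2, 2, 2) and Δ = (-2, 4, -6), so the interior equations h_(i-1)·σ_(i-1) + 2(h_(i-1)+h_i)·σ_i + h_i·σ_(i+1) = 6(Δ_i − Δ_(i-1)) read
  2·σ_0 + 8·σ_1 + 2·σ_2 = 6(Δ_1 - Δ_0) = 36
  2·σ_1 + 8·σ_2 + 2·σ_3 = 6(Δ_2 - Δ_1) = -60
Natural end conditions: σ_0 = σ_3 = 0.
Forward elimination and back-substitution give σ_0 = 0, σ_1 = 34/5, σ_2 = -46/5, σ_3 = 0.

6.8000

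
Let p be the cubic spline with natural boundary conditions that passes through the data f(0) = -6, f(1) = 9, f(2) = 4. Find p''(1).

With m_i denoting the second derivative at x_i, h_i = 1, 1, and Δ_i = (y_(i+1) − y_i)/h_i = 15, -5:
  1·m_0 + 4·m_1 + 1·m_2 = 6(Δ_1 - Δ_0) = -120
Natural end conditions: m_0 = m_2 = 0.
Solving the tridiagonal system: m_0 = 0, m_1 = -30, m_2 = 0.

-30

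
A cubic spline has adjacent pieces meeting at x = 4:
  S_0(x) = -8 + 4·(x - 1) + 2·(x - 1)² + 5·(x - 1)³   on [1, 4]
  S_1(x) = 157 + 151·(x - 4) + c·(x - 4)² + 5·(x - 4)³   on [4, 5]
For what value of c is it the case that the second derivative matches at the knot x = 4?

S_0''(x) = 4 + 30·(x - 1), so S_0''(4) = 94. On the right, S_1''(4) = 2c, so c = 47.

47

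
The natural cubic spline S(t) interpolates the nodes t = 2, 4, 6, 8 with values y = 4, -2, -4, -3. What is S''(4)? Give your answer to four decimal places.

1.3000

With m_i denoting the second derivative at x_i, h_i = 2, 2, 2, and Δ_i = (y_(i+1) − y_i)/h_i = -3, -1, 1/2:
  2·m_0 + 8·m_1 + 2·m_2 = 6(Δ_1 - Δ_0) = 12
  2·m_1 + 8·m_2 + 2·m_3 = 6(Δ_2 - Δ_1) = 9
Natural end conditions: m_0 = m_3 = 0.
Solving the tridiagonal system: m_0 = 0, m_1 = 13/10, m_2 = 4/5, m_3 = 0.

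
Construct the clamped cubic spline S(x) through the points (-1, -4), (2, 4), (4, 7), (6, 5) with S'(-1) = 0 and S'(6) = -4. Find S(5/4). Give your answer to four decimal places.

With M_i denoting the second derivative at x_i, h_i = 3, 2, 2, and Δ_i = (y_(i+1) − y_i)/h_i = 8/3, 3/2, -1:
  3·M_0 + 10·M_1 + 2·M_2 = 6(Δ_1 - Δ_0) = -7
  2·M_1 + 8·M_2 + 2·M_3 = 6(Δ_2 - Δ_1) = -15
Clamped end conditions give two more equations: 2h_0·M_0 + h_0·M_1 = 6(Δ_0 - S'(-1)) = 16 and h_2·M_2 + 2h_2·M_3 = 6(S'(6) - Δ_2) = -18.
Solving the tridiagonal system: M_0 = 389/111, M_1 = -62/37, M_2 = -14/37, M_3 = -319/74.
On [-1, 2], S(x) = -4 + 0·(x + 1) + 389/222·(x + 1)² - 575/1998·(x + 1)³.
With (x + 1) = 9/4: S(5/4) = 7543/4736.

1.5927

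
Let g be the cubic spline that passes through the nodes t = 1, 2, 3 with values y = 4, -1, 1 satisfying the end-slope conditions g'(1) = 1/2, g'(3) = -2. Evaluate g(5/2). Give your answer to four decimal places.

0.0156

Let m_i = g''(x_i). Step sizes h_i = 1, 1; slopes of the chords Δ_i = (y_(i+1) - y_i)/h_i = -5, 2.
  1·m_0 + 4·m_1 + 1·m_2 = 6(Δ_1 - Δ_0) = 42
Clamped end conditions give two more equations: 2h_0·m_0 + h_0·m_1 = 6(Δ_0 - g'(1)) = -33 and h_1·m_1 + 2h_1·m_2 = 6(g'(3) - Δ_1) = -24.
Solving the tridiagonal system: m_0 = -113/4, m_1 = 47/2, m_2 = -95/4.
On [2, 3], g(t) = -1 - 15/8·(t - 2) + 47/4·(t - 2)² - 63/8·(t - 2)³.
With (t - 2) = 1/2: g(5/2) = 1/64.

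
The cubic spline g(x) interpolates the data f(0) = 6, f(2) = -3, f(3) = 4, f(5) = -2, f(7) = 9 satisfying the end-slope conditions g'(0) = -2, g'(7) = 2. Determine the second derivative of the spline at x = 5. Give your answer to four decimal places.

Put m_i = g'' at the i-th knot. Here h = (2, 1, 2, 2) and Δ = (-9/2, 7, -3, 11/2), so the interior equations h_(i-1)·m_(i-1) + 2(h_(i-1)+h_i)·m_i + h_i·m_(i+1) = 6(Δ_i − Δ_(i-1)) read
  2·m_0 + 6·m_1 + 1·m_2 = 6(Δ_1 - Δ_0) = 69
  1·m_1 + 6·m_2 + 2·m_3 = 6(Δ_2 - Δ_1) = -60
  2·m_2 + 8·m_3 + 2·m_4 = 6(Δ_3 - Δ_2) = 51
Clamped end conditions give two more equations: 2h_0·m_0 + h_0·m_1 = 6(Δ_0 - g'(0)) = -15 and h_3·m_3 + 2h_3·m_4 = 6(g'(7) - Δ_3) = -21.
Hence m_0 = -3215/244, m_1 = 1150/61, m_2 = -2167/122, m_3 = 1691/122, m_4 = -743/61.

13.8607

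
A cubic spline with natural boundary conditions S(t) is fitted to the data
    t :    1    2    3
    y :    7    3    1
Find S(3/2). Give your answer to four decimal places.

4.8125

Write M_i for S''(x_i). With h_i = 1, 1 and divided differences Δ_i = -4, -2, the continuity of S' gives the tridiagonal system
  1·M_0 + 4·M_1 + 1·M_2 = 6(Δ_1 - Δ_0) = 12
Natural end conditions: M_0 = M_2 = 0.
Forward elimination and back-substitution give M_0 = 0, M_1 = 3, M_2 = 0.
On [1, 2], S(t) = 7 - 9/2·(t - 1) + 0·(t - 1)² + 1/2·(t - 1)³.
With (t - 1) = 1/2: S(3/2) = 77/16.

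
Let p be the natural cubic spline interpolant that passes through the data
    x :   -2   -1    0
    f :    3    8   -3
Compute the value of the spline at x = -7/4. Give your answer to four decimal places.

Put M_i = p'' at the i-th knot. Here h = (1, 1) and Δ = (5, -11), so the interior equations h_(i-1)·M_(i-1) + 2(h_(i-1)+h_i)·M_i + h_i·M_(i+1) = 6(Δ_i − Δ_(i-1)) read
  1·M_0 + 4·M_1 + 1·M_2 = 6(Δ_1 - Δ_0) = -96
Natural end conditions: M_0 = M_2 = 0.
Forward elimination and back-substitution give M_0 = 0, M_1 = -24, M_2 = 0.
On [-2, -1], p(x) = 3 + 9·(x + 2) + 0·(x + 2)² - 4·(x + 2)³.
With (x + 2) = 1/4: p(-7/4) = 83/16.

5.1875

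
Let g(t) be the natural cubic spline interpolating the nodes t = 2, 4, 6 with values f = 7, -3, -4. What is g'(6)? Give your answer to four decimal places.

Put m_i = g'' at the i-th knot. Here h = (2, 2) and Δ = (-5, -1/2), so the interior equations h_(i-1)·m_(i-1) + 2(h_(i-1)+h_i)·m_i + h_i·m_(i+1) = 6(Δ_i − Δ_(i-1)) read
  2·m_0 + 8·m_1 + 2·m_2 = 6(Δ_1 - Δ_0) = 27
Natural end conditions: m_0 = m_2 = 0.
Solving: m_0 = 0, m_1 = 27/8, m_2 = 0.
On [4, 6], g'(t) = b_1 + 2c_1·(t - 4) + 3d_1·(t - 4)² with b_1 = Δ_1 - h_1(2m_1 + m_2)/6 = -11/4, c_1 = m_1/2 = 27/16, d_1 = (m_2 - m_1)/(6h_1) = -9/32. So g'(6) = 5/8.

0.6250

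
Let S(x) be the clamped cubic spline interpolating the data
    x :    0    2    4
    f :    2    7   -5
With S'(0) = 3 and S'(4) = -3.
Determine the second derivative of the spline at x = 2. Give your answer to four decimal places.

-9.7500

With M_i denoting the second derivative at x_i, h_i = 2, 2, and Δ_i = (y_(i+1) − y_i)/h_i = 5/2, -6:
  2·M_0 + 8·M_1 + 2·M_2 = 6(Δ_1 - Δ_0) = -51
Clamped end conditions give two more equations: 2h_0·M_0 + h_0·M_1 = 6(Δ_0 - S'(0)) = -3 and h_1·M_1 + 2h_1·M_2 = 6(S'(4) - Δ_1) = 18.
Forward elimination and back-substitution give M_0 = 33/8, M_1 = -39/4, M_2 = 75/8.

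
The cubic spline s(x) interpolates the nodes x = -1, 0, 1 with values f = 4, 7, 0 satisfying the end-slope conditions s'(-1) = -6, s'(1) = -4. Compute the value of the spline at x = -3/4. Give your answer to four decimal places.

3.6484

Let M_i = s''(x_i). Step sizes h_i = 1, 1; slopes of the chords Δ_i = (y_(i+1) - y_i)/h_i = 3, -7.
  1·M_0 + 4·M_1 + 1·M_2 = 6(Δ_1 - Δ_0) = -60
Clamped end conditions give two more equations: 2h_0·M_0 + h_0·M_1 = 6(Δ_0 - s'(-1)) = 54 and h_1·M_1 + 2h_1·M_2 = 6(s'(1) - Δ_1) = 18.
Solving the tridiagonal system: M_0 = 43, M_1 = -32, M_2 = 25.
On [-1, 0], s(x) = 4 - 6·(x + 1) + 43/2·(x + 1)² - 25/2·(x + 1)³.
With (x + 1) = 1/4: s(-3/4) = 467/128.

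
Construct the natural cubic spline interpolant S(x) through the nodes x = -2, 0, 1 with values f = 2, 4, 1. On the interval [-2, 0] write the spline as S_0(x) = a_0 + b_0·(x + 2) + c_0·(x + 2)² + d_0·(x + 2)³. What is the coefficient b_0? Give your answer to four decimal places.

2.3333

Let σ_i = S''(x_i). Step sizes h_i = 2, 1; slopes of the chords Δ_i = (y_(i+1) - y_i)/h_i = 1, -3.
  2·σ_0 + 6·σ_1 + 1·σ_2 = 6(Δ_1 - Δ_0) = -24
Natural end conditions: σ_0 = σ_2 = 0.
Hence σ_0 = 0, σ_1 = -4, σ_2 = 0.
On [-2, 0], with S_0(x) = a_0 + b_0·(x + 2) + c_0·(x + 2)² + d_0·(x + 2)³: c_0 = σ_0/2 = 0, d_0 = (σ_1 - σ_0)/(6h_0) = -1/3, b_0 = Δ_0 - h_0(2σ_0 + σ_1)/6 = 7/3.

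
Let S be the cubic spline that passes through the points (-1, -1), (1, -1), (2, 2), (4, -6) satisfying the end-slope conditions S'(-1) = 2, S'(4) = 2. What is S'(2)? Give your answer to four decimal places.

Put σ_i = S'' at the i-th knot. Here h = (2, 1, 2) and Δ = (0, 3, -4), so the interior equations h_(i-1)·σ_(i-1) + 2(h_(i-1)+h_i)·σ_i + h_i·σ_(i+1) = 6(Δ_i − Δ_(i-1)) read
  2·σ_0 + 6·σ_1 + 1·σ_2 = 6(Δ_1 - Δ_0) = 18
  1·σ_1 + 6·σ_2 + 2·σ_3 = 6(Δ_2 - Δ_1) = -42
Clamped end conditions give two more equations: 2h_0·σ_0 + h_0·σ_1 = 6(Δ_0 - S'(-1)) = -12 and h_2·σ_2 + 2h_2·σ_3 = 6(S'(4) - Δ_2) = 36.
Forward elimination and back-substitution give σ_0 = -27/4, σ_1 = 15/2, σ_2 = -27/2, σ_3 = 63/4.
On [2, 4], S'(t) = b_2 + 2c_2·(t - 2) + 3d_2·(t - 2)² with b_2 = Δ_2 - h_2(2σ_2 + σ_3)/6 = -1/4, c_2 = σ_2/2 = -27/4, d_2 = (σ_3 - σ_2)/(6h_2) = 39/16. So S'(2) = -1/4.

-0.2500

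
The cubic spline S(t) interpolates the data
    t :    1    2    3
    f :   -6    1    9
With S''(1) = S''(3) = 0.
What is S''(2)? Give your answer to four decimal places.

Put M_i = S'' at the i-th knot. Here h = (1, 1) and Δ = (7, 8), so the interior equations h_(i-1)·M_(i-1) + 2(h_(i-1)+h_i)·M_i + h_i·M_(i+1) = 6(Δ_i − Δ_(i-1)) read
  1·M_0 + 4·M_1 + 1·M_2 = 6(Δ_1 - Δ_0) = 6
Natural end conditions: M_0 = M_2 = 0.
Solving: M_0 = 0, M_1 = 3/2, M_2 = 0.

1.5000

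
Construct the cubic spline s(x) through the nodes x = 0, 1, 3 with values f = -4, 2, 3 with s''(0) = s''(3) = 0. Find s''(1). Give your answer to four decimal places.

Put m_i = s'' at the i-th knot. Here h = (1, 2) and Δ = (6, 1/2), so the interior equations h_(i-1)·m_(i-1) + 2(h_(i-1)+h_i)·m_i + h_i·m_(i+1) = 6(Δ_i − Δ_(i-1)) read
  1·m_0 + 6·m_1 + 2·m_2 = 6(Δ_1 - Δ_0) = -33
Natural end conditions: m_0 = m_2 = 0.
Forward elimination and back-substitution give m_0 = 0, m_1 = -11/2, m_2 = 0.

-5.5000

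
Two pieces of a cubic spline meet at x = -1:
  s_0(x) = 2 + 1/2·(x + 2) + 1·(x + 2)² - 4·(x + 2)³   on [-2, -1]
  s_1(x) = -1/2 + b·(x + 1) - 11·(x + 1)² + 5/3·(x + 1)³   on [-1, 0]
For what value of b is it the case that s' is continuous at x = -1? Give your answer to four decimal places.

-9.5000

s_0'(x) = 1/2 + 2·(x + 2) - 12·(x + 2)², so s_0'(-1) = -19/2. On the right, s_1'(-1) = b, so b = -19/2.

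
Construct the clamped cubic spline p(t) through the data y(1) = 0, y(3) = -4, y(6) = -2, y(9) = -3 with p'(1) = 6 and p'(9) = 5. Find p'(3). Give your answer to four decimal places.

Write m_i for p''(x_i). With h_i = 2, 3, 3 and divided differences Δ_i = -2, 2/3, -1/3, the continuity of p' gives the tridiagonal system
  2·m_0 + 10·m_1 + 3·m_2 = 6(Δ_1 - Δ_0) = 16
  3·m_1 + 12·m_2 + 3·m_3 = 6(Δ_2 - Δ_1) = -6
Clamped end conditions give two more equations: 2h_0·m_0 + h_0·m_1 = 6(Δ_0 - p'(1)) = -48 and h_2·m_2 + 2h_2·m_3 = 6(p'(9) - Δ_2) = 32.
Forward elimination and back-substitution give m_0 = -282/19, m_1 = 108/19, m_2 = -212/57, m_3 = 410/57.
On [3, 6], p'(t) = b_1 + 2c_1·(t - 3) + 3d_1·(t - 3)² with b_1 = Δ_1 - h_1(2m_1 + m_2)/6 = -60/19, c_1 = m_1/2 = 54/19, d_1 = (m_2 - m_1)/(6h_1) = -268/513. So p'(3) = -60/19.

-3.1579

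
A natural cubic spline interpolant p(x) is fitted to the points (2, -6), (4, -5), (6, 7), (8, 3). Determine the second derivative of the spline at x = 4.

6

Put σ_i = p'' at the i-th knot. Here h = (2, 2, 2) and Δ = (1/2, 6, -2), so the interior equations h_(i-1)·σ_(i-1) + 2(h_(i-1)+h_i)·σ_i + h_i·σ_(i+1) = 6(Δ_i − Δ_(i-1)) read
  2·σ_0 + 8·σ_1 + 2·σ_2 = 6(Δ_1 - Δ_0) = 33
  2·σ_1 + 8·σ_2 + 2·σ_3 = 6(Δ_2 - Δ_1) = -48
Natural end conditions: σ_0 = σ_3 = 0.
Forward elimination and back-substitution give σ_0 = 0, σ_1 = 6, σ_2 = -15/2, σ_3 = 0.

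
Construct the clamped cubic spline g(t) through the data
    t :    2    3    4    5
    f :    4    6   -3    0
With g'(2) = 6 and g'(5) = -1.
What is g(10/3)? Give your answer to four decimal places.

2.9704

With m_i denoting the second derivative at x_i, h_i = 1, 1, 1, and Δ_i = (y_(i+1) − y_i)/h_i = 2, -9, 3:
  1·m_0 + 4·m_1 + 1·m_2 = 6(Δ_1 - Δ_0) = -66
  1·m_1 + 4·m_2 + 1·m_3 = 6(Δ_2 - Δ_1) = 72
Clamped end conditions give two more equations: 2h_0·m_0 + h_0·m_1 = 6(Δ_0 - g'(2)) = -24 and h_2·m_2 + 2h_2·m_3 = 6(g'(5) - Δ_2) = -24.
Solving the tridiagonal system: m_0 = 2/15, m_1 = -364/15, m_2 = 464/15, m_3 = -412/15.
On [3, 4], g(t) = 6 - 91/15·(t - 3) - 182/15·(t - 3)² + 46/5·(t - 3)³.
With (t - 3) = 1/3: g(10/3) = 401/135.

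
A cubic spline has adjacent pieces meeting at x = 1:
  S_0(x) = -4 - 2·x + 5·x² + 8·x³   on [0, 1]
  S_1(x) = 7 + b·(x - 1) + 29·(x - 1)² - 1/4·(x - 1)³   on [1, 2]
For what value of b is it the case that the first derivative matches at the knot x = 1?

32

S_0'(x) = -2 + 10·x + 24·x², so S_0'(1) = 32. On the right, S_1'(1) = b, so b = 32.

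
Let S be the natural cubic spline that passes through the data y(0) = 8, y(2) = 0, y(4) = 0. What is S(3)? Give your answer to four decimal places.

Let m_i = S''(x_i). Step sizes h_i = 2, 2; slopes of the chords Δ_i = (y_(i+1) - y_i)/h_i = -4, 0.
  2·m_0 + 8·m_1 + 2·m_2 = 6(Δ_1 - Δ_0) = 24
Natural end conditions: m_0 = m_2 = 0.
Solving: m_0 = 0, m_1 = 3, m_2 = 0.
On [2, 4], S(x) = 0 - 2·(x - 2) + 3/2·(x - 2)² - 1/4·(x - 2)³.
With (x - 2) = 1: S(3) = -3/4.

-0.7500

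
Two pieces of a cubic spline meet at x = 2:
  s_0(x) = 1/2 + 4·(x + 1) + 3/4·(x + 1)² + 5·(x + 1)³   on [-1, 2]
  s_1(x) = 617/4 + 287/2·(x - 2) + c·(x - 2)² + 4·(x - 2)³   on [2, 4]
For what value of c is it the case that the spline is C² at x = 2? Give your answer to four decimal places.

45.7500

s_0''(x) = 3/2 + 30·(x + 1), so s_0''(2) = 183/2. On the right, s_1''(2) = 2c, so c = 183/4.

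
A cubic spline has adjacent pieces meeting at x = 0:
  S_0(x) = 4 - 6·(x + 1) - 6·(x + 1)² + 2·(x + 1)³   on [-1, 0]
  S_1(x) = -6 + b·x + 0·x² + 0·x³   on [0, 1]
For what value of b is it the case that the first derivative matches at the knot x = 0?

S_0'(x) = -6 - 12·(x + 1) + 6·(x + 1)², so S_0'(0) = -12. On the right, S_1'(0) = b, so b = -12.

-12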